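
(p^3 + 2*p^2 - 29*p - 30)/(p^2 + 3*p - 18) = (p^2 - 4*p - 5)/(p - 3)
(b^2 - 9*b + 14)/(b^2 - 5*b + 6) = (b - 7)/(b - 3)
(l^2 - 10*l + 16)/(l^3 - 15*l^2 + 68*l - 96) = (l - 2)/(l^2 - 7*l + 12)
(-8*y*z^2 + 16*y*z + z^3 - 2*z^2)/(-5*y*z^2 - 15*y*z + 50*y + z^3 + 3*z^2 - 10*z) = z*(8*y - z)/(5*y*z + 25*y - z^2 - 5*z)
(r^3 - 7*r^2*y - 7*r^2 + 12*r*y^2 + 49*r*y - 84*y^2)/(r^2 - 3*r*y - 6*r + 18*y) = (r^2 - 4*r*y - 7*r + 28*y)/(r - 6)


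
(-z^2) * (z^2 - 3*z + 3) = -z^4 + 3*z^3 - 3*z^2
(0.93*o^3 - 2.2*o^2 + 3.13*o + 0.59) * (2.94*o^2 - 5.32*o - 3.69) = 2.7342*o^5 - 11.4156*o^4 + 17.4745*o^3 - 6.799*o^2 - 14.6885*o - 2.1771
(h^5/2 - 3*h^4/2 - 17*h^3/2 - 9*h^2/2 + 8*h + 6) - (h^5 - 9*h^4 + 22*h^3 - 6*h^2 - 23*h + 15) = -h^5/2 + 15*h^4/2 - 61*h^3/2 + 3*h^2/2 + 31*h - 9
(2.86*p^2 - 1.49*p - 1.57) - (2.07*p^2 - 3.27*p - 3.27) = 0.79*p^2 + 1.78*p + 1.7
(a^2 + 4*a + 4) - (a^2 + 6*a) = 4 - 2*a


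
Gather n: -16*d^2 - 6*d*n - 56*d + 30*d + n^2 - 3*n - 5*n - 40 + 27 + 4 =-16*d^2 - 26*d + n^2 + n*(-6*d - 8) - 9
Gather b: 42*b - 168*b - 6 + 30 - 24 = -126*b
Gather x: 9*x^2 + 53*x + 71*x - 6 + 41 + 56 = 9*x^2 + 124*x + 91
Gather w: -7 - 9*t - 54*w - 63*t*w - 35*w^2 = -9*t - 35*w^2 + w*(-63*t - 54) - 7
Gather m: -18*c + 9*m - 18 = -18*c + 9*m - 18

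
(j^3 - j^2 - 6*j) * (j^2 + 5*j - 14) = j^5 + 4*j^4 - 25*j^3 - 16*j^2 + 84*j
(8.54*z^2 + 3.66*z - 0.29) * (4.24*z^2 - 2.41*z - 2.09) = 36.2096*z^4 - 5.063*z^3 - 27.8988*z^2 - 6.9505*z + 0.6061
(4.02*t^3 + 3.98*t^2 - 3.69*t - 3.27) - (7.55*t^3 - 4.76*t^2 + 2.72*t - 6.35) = -3.53*t^3 + 8.74*t^2 - 6.41*t + 3.08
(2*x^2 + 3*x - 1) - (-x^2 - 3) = 3*x^2 + 3*x + 2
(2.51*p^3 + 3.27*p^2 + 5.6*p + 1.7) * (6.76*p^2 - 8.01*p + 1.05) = 16.9676*p^5 + 2.0001*p^4 + 14.2988*p^3 - 29.9305*p^2 - 7.737*p + 1.785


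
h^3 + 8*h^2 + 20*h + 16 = (h + 2)^2*(h + 4)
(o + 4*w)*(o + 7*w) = o^2 + 11*o*w + 28*w^2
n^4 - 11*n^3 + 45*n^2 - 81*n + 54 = (n - 3)^3*(n - 2)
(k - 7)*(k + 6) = k^2 - k - 42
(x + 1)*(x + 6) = x^2 + 7*x + 6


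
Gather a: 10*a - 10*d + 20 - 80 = 10*a - 10*d - 60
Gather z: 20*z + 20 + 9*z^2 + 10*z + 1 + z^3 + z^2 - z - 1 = z^3 + 10*z^2 + 29*z + 20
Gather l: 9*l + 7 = 9*l + 7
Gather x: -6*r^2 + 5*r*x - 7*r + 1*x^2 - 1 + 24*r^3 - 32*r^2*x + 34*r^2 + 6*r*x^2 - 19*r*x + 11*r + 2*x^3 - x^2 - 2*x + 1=24*r^3 + 28*r^2 + 6*r*x^2 + 4*r + 2*x^3 + x*(-32*r^2 - 14*r - 2)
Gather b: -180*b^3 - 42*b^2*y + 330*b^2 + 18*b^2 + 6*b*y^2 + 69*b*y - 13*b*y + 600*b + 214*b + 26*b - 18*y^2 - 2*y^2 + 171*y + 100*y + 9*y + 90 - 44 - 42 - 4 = -180*b^3 + b^2*(348 - 42*y) + b*(6*y^2 + 56*y + 840) - 20*y^2 + 280*y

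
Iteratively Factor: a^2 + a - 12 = (a + 4)*(a - 3)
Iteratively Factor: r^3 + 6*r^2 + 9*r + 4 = (r + 1)*(r^2 + 5*r + 4) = (r + 1)^2*(r + 4)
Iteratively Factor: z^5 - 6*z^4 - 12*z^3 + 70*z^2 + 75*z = (z + 1)*(z^4 - 7*z^3 - 5*z^2 + 75*z) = z*(z + 1)*(z^3 - 7*z^2 - 5*z + 75) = z*(z + 1)*(z + 3)*(z^2 - 10*z + 25) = z*(z - 5)*(z + 1)*(z + 3)*(z - 5)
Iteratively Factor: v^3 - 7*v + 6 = (v + 3)*(v^2 - 3*v + 2) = (v - 2)*(v + 3)*(v - 1)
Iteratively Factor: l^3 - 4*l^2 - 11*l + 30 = (l - 2)*(l^2 - 2*l - 15) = (l - 5)*(l - 2)*(l + 3)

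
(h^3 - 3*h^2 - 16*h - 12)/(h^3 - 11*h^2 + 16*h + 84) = (h + 1)/(h - 7)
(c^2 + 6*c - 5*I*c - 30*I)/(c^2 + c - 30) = (c - 5*I)/(c - 5)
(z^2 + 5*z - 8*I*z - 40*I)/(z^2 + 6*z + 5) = (z - 8*I)/(z + 1)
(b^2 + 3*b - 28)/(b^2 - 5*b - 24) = (-b^2 - 3*b + 28)/(-b^2 + 5*b + 24)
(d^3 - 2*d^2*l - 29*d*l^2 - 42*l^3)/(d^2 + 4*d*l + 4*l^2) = (d^2 - 4*d*l - 21*l^2)/(d + 2*l)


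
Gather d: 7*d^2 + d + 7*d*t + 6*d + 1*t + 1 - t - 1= 7*d^2 + d*(7*t + 7)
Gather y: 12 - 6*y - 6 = 6 - 6*y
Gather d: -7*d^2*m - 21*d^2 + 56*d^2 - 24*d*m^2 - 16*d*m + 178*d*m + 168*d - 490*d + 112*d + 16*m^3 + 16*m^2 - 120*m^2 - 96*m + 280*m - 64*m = d^2*(35 - 7*m) + d*(-24*m^2 + 162*m - 210) + 16*m^3 - 104*m^2 + 120*m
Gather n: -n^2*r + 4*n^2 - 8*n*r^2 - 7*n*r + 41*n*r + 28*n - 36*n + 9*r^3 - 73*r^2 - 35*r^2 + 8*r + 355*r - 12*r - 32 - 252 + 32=n^2*(4 - r) + n*(-8*r^2 + 34*r - 8) + 9*r^3 - 108*r^2 + 351*r - 252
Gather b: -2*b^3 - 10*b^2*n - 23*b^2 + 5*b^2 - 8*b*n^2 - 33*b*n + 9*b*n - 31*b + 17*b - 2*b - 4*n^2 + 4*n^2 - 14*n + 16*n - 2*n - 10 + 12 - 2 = -2*b^3 + b^2*(-10*n - 18) + b*(-8*n^2 - 24*n - 16)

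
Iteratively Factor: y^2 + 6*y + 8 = (y + 2)*(y + 4)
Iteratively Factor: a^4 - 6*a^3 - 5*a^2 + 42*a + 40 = (a - 4)*(a^3 - 2*a^2 - 13*a - 10) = (a - 5)*(a - 4)*(a^2 + 3*a + 2) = (a - 5)*(a - 4)*(a + 2)*(a + 1)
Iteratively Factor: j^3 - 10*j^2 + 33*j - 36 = (j - 4)*(j^2 - 6*j + 9) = (j - 4)*(j - 3)*(j - 3)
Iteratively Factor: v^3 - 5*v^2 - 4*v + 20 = (v - 5)*(v^2 - 4) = (v - 5)*(v + 2)*(v - 2)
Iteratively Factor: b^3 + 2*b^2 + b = (b + 1)*(b^2 + b) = (b + 1)^2*(b)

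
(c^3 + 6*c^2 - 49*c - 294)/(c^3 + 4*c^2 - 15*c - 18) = (c^2 - 49)/(c^2 - 2*c - 3)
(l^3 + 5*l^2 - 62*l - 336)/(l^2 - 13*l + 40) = (l^2 + 13*l + 42)/(l - 5)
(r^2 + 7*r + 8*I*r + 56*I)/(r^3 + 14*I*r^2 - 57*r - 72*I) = (r + 7)/(r^2 + 6*I*r - 9)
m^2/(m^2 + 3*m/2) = 2*m/(2*m + 3)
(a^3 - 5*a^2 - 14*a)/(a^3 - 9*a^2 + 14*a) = (a + 2)/(a - 2)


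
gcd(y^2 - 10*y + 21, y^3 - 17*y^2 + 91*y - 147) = y^2 - 10*y + 21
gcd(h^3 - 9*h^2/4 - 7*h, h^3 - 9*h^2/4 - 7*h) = h^3 - 9*h^2/4 - 7*h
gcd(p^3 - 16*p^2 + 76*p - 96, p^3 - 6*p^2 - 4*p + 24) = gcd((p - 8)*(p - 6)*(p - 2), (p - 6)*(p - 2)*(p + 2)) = p^2 - 8*p + 12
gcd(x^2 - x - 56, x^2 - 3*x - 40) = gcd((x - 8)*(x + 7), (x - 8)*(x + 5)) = x - 8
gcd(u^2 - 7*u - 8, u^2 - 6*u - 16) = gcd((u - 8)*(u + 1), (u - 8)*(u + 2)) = u - 8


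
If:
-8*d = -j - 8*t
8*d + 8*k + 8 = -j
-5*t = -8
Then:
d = 3/10 - k/2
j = -4*k - 52/5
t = 8/5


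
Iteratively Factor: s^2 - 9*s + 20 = (s - 4)*(s - 5)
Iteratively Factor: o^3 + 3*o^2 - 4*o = (o - 1)*(o^2 + 4*o) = (o - 1)*(o + 4)*(o)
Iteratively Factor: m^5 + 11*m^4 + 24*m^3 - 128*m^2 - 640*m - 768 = (m + 3)*(m^4 + 8*m^3 - 128*m - 256) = (m + 3)*(m + 4)*(m^3 + 4*m^2 - 16*m - 64) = (m + 3)*(m + 4)^2*(m^2 - 16) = (m + 3)*(m + 4)^3*(m - 4)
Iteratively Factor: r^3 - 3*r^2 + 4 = (r - 2)*(r^2 - r - 2) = (r - 2)^2*(r + 1)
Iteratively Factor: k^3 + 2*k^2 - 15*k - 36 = (k + 3)*(k^2 - k - 12) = (k - 4)*(k + 3)*(k + 3)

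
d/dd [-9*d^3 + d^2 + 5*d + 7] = -27*d^2 + 2*d + 5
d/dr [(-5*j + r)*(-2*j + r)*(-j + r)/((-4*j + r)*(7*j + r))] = (-446*j^4 + 468*j^3*r - 125*j^2*r^2 + 6*j*r^3 + r^4)/(784*j^4 - 168*j^3*r - 47*j^2*r^2 + 6*j*r^3 + r^4)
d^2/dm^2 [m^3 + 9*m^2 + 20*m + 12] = 6*m + 18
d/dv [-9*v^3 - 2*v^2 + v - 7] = -27*v^2 - 4*v + 1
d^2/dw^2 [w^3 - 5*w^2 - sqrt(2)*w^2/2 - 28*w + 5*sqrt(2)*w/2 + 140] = 6*w - 10 - sqrt(2)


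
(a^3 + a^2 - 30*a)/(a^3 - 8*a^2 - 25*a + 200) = a*(a + 6)/(a^2 - 3*a - 40)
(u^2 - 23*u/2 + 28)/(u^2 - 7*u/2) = (u - 8)/u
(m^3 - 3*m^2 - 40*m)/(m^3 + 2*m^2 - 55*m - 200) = m/(m + 5)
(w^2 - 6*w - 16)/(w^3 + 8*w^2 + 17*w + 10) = (w - 8)/(w^2 + 6*w + 5)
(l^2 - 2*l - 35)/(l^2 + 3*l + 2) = (l^2 - 2*l - 35)/(l^2 + 3*l + 2)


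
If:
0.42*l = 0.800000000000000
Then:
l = 1.90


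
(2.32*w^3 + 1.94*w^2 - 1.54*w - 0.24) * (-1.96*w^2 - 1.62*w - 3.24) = -4.5472*w^5 - 7.5608*w^4 - 7.6412*w^3 - 3.3204*w^2 + 5.3784*w + 0.7776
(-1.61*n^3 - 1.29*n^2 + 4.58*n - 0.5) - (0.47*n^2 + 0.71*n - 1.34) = -1.61*n^3 - 1.76*n^2 + 3.87*n + 0.84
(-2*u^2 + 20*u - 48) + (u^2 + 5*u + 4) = -u^2 + 25*u - 44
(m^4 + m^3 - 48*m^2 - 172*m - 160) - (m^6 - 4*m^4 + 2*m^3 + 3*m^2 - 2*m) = -m^6 + 5*m^4 - m^3 - 51*m^2 - 170*m - 160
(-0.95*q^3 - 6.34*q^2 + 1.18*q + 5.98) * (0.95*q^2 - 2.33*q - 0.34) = -0.9025*q^5 - 3.8095*q^4 + 16.2162*q^3 + 5.0872*q^2 - 14.3346*q - 2.0332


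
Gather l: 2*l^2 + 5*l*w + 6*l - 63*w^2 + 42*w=2*l^2 + l*(5*w + 6) - 63*w^2 + 42*w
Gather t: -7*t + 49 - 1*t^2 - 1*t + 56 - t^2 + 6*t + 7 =-2*t^2 - 2*t + 112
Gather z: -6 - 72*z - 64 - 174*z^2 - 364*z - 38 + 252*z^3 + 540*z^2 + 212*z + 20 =252*z^3 + 366*z^2 - 224*z - 88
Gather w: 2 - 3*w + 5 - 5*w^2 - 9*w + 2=-5*w^2 - 12*w + 9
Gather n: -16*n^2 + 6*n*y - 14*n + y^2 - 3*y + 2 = -16*n^2 + n*(6*y - 14) + y^2 - 3*y + 2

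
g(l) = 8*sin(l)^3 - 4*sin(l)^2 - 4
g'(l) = 24*sin(l)^2*cos(l) - 8*sin(l)*cos(l) = 8*(3*sin(l) - 1)*sin(l)*cos(l)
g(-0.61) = -6.82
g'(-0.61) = 10.21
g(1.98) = -1.19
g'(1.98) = -5.12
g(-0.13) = -4.08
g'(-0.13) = 1.43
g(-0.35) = -4.79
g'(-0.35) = 5.23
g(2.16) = -2.17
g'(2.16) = -5.52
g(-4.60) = -0.10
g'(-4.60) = -1.77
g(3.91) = -8.62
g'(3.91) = -12.33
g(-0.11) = -4.06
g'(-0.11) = 1.16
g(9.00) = -4.12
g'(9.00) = -0.71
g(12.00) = -6.39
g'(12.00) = 9.45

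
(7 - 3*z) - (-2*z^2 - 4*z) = 2*z^2 + z + 7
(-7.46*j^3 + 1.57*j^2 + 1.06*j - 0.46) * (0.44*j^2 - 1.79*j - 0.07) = -3.2824*j^5 + 14.0442*j^4 - 1.8217*j^3 - 2.2097*j^2 + 0.7492*j + 0.0322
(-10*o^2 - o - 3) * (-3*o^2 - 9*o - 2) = 30*o^4 + 93*o^3 + 38*o^2 + 29*o + 6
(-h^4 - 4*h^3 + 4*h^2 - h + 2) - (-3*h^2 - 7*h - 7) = -h^4 - 4*h^3 + 7*h^2 + 6*h + 9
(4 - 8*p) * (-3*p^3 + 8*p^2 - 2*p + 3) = 24*p^4 - 76*p^3 + 48*p^2 - 32*p + 12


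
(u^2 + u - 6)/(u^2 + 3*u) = (u - 2)/u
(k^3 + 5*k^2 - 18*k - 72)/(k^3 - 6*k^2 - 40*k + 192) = (k + 3)/(k - 8)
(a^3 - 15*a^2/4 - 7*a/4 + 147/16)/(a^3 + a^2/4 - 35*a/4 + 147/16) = (4*a^2 - 8*a - 21)/(4*a^2 + 8*a - 21)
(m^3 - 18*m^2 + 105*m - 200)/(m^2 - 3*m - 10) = (m^2 - 13*m + 40)/(m + 2)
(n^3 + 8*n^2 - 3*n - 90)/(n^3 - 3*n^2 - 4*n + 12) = (n^2 + 11*n + 30)/(n^2 - 4)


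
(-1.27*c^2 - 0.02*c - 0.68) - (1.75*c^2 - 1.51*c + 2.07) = -3.02*c^2 + 1.49*c - 2.75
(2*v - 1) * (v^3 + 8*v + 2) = 2*v^4 - v^3 + 16*v^2 - 4*v - 2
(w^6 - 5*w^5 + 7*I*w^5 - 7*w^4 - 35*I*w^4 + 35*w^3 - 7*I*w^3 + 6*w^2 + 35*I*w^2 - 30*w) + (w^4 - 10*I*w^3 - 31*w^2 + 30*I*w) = w^6 - 5*w^5 + 7*I*w^5 - 6*w^4 - 35*I*w^4 + 35*w^3 - 17*I*w^3 - 25*w^2 + 35*I*w^2 - 30*w + 30*I*w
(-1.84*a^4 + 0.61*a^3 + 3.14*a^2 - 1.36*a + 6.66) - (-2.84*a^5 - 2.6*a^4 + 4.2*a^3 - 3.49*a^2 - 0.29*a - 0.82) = 2.84*a^5 + 0.76*a^4 - 3.59*a^3 + 6.63*a^2 - 1.07*a + 7.48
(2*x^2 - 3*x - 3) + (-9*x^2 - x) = -7*x^2 - 4*x - 3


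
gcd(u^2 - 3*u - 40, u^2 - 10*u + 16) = u - 8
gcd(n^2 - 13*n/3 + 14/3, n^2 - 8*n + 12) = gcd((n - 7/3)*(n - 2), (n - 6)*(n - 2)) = n - 2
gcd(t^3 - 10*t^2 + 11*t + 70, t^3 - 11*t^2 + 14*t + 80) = t^2 - 3*t - 10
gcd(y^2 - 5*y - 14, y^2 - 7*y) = y - 7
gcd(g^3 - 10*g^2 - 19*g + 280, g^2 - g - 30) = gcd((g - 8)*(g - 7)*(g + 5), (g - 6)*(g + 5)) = g + 5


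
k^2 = k^2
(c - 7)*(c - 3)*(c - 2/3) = c^3 - 32*c^2/3 + 83*c/3 - 14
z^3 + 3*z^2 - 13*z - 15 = (z - 3)*(z + 1)*(z + 5)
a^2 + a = a*(a + 1)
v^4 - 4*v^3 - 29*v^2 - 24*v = v*(v - 8)*(v + 1)*(v + 3)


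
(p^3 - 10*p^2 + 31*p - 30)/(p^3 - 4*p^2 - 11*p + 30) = (p - 3)/(p + 3)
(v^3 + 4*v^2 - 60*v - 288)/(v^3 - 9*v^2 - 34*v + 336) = (v + 6)/(v - 7)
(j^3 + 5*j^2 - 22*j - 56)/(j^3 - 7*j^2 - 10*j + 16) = (j^2 + 3*j - 28)/(j^2 - 9*j + 8)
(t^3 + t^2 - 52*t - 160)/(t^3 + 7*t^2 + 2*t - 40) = (t - 8)/(t - 2)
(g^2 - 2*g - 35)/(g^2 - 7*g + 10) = (g^2 - 2*g - 35)/(g^2 - 7*g + 10)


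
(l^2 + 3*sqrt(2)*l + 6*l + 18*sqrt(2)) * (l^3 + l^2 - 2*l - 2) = l^5 + 3*sqrt(2)*l^4 + 7*l^4 + 4*l^3 + 21*sqrt(2)*l^3 - 14*l^2 + 12*sqrt(2)*l^2 - 42*sqrt(2)*l - 12*l - 36*sqrt(2)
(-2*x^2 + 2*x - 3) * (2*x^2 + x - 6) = -4*x^4 + 2*x^3 + 8*x^2 - 15*x + 18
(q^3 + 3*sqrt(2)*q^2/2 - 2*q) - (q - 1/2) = q^3 + 3*sqrt(2)*q^2/2 - 3*q + 1/2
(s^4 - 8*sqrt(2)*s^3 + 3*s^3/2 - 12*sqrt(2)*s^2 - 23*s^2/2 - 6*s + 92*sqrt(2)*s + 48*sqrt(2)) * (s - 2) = s^5 - 8*sqrt(2)*s^4 - s^4/2 - 29*s^3/2 + 4*sqrt(2)*s^3 + 17*s^2 + 116*sqrt(2)*s^2 - 136*sqrt(2)*s + 12*s - 96*sqrt(2)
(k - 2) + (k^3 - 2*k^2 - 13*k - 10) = k^3 - 2*k^2 - 12*k - 12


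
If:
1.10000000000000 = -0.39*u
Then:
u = -2.82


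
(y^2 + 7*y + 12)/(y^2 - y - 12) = (y + 4)/(y - 4)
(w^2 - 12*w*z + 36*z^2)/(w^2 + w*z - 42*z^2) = (w - 6*z)/(w + 7*z)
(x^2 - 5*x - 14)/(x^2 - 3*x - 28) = (x + 2)/(x + 4)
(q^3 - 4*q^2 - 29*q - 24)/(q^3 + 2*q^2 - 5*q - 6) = (q - 8)/(q - 2)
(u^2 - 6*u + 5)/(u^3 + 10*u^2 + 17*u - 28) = (u - 5)/(u^2 + 11*u + 28)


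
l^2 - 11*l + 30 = (l - 6)*(l - 5)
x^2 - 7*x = x*(x - 7)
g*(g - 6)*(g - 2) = g^3 - 8*g^2 + 12*g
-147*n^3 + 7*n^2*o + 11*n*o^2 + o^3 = (-3*n + o)*(7*n + o)^2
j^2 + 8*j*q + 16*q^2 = (j + 4*q)^2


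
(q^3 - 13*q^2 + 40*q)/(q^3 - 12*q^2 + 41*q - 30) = q*(q - 8)/(q^2 - 7*q + 6)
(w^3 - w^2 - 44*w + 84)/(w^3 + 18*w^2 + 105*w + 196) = (w^2 - 8*w + 12)/(w^2 + 11*w + 28)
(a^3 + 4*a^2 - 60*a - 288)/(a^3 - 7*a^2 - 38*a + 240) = (a + 6)/(a - 5)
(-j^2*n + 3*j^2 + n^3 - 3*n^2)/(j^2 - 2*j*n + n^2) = (-j*n + 3*j - n^2 + 3*n)/(j - n)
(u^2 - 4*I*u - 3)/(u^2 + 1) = (u - 3*I)/(u + I)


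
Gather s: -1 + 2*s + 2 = 2*s + 1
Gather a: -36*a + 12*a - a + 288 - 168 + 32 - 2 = 150 - 25*a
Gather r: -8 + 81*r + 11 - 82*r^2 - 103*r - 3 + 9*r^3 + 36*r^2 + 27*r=9*r^3 - 46*r^2 + 5*r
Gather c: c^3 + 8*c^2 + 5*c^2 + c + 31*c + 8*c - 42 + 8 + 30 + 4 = c^3 + 13*c^2 + 40*c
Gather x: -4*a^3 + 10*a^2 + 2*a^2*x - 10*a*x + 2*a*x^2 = -4*a^3 + 10*a^2 + 2*a*x^2 + x*(2*a^2 - 10*a)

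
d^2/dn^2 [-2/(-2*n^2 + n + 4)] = 4*(4*n^2 - 2*n - (4*n - 1)^2 - 8)/(-2*n^2 + n + 4)^3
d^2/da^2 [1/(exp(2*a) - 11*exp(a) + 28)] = ((11 - 4*exp(a))*(exp(2*a) - 11*exp(a) + 28) + 2*(2*exp(a) - 11)^2*exp(a))*exp(a)/(exp(2*a) - 11*exp(a) + 28)^3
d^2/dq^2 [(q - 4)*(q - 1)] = 2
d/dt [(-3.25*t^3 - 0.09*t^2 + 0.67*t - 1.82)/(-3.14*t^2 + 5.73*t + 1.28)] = (10.205*t^4 - 37.245*t^3 - 10.8919*t^2 - 11.66*t + 11.2862)/(9.8596*t^4 - 35.9844*t^3 + 24.7945*t^2 + 14.6688*t + 1.6384)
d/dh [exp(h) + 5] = exp(h)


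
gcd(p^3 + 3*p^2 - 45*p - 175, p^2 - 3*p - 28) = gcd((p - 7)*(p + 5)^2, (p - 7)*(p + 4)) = p - 7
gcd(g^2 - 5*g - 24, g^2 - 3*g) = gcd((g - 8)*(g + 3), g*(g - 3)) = 1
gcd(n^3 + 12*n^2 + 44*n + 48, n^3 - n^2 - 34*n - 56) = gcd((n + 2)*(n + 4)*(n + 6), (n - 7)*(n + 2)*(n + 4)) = n^2 + 6*n + 8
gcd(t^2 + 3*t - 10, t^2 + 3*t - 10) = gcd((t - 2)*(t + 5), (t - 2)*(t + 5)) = t^2 + 3*t - 10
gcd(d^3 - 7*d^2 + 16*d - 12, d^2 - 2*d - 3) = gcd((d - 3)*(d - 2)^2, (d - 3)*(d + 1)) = d - 3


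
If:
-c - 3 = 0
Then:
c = -3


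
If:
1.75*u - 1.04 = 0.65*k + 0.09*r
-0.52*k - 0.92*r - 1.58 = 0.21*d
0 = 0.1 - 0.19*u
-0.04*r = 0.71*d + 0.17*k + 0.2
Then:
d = -0.20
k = 0.05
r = -1.70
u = 0.53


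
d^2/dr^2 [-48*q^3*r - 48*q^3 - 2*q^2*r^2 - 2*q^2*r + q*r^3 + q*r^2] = 2*q*(-2*q + 3*r + 1)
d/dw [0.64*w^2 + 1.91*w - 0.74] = 1.28*w + 1.91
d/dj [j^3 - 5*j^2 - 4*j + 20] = 3*j^2 - 10*j - 4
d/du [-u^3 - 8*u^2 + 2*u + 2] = -3*u^2 - 16*u + 2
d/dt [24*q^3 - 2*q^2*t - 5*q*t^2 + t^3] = -2*q^2 - 10*q*t + 3*t^2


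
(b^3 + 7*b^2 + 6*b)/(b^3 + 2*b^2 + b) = (b + 6)/(b + 1)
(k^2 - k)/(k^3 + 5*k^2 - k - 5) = k/(k^2 + 6*k + 5)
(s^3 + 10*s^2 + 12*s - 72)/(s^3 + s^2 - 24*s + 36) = (s + 6)/(s - 3)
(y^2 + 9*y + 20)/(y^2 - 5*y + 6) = (y^2 + 9*y + 20)/(y^2 - 5*y + 6)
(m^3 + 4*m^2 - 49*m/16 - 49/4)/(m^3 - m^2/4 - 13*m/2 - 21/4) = (m^2 + 9*m/4 - 7)/(m^2 - 2*m - 3)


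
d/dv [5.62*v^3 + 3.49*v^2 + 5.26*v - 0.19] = 16.86*v^2 + 6.98*v + 5.26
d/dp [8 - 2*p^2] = -4*p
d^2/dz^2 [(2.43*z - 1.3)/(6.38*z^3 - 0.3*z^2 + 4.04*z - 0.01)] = (593.470152*z^5 - 662.89476*z^4 - 85.0188719999999*z^3 - 199.888152*z^2 + 8.91221999999999*z - 42.232016)/(259.694072*z^9 - 36.63396*z^8 + 495.059928*z^7 - 47.643492*z^6 + 313.601064*z^5 - 16.238652*z^4 + 66.013898*z^3 - 0.489738*z^2 + 0.001212*z - 1.0e-6)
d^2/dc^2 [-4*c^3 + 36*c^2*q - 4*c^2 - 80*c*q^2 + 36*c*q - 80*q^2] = -24*c + 72*q - 8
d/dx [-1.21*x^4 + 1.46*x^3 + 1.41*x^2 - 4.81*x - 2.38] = -4.84*x^3 + 4.38*x^2 + 2.82*x - 4.81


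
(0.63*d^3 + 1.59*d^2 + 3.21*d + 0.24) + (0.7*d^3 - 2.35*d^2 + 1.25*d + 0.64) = 1.33*d^3 - 0.76*d^2 + 4.46*d + 0.88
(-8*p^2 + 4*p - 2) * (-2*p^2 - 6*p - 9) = 16*p^4 + 40*p^3 + 52*p^2 - 24*p + 18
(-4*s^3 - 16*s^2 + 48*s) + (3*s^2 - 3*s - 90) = -4*s^3 - 13*s^2 + 45*s - 90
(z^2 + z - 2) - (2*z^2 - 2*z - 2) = -z^2 + 3*z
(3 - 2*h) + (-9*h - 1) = 2 - 11*h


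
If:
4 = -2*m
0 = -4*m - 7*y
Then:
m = -2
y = 8/7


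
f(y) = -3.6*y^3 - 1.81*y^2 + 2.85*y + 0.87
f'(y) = -10.8*y^2 - 3.62*y + 2.85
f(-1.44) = 3.76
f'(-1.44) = -14.33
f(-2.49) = 38.13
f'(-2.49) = -55.10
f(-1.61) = 6.61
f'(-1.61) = -19.32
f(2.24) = -42.29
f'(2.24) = -59.45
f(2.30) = -45.95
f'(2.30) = -62.61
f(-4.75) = 332.31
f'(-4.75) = -223.63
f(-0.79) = -0.74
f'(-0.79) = -1.03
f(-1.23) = 1.33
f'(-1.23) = -9.04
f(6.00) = -824.79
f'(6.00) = -407.67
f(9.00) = -2744.49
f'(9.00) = -904.53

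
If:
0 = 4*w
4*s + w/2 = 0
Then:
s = 0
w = 0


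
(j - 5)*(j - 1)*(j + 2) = j^3 - 4*j^2 - 7*j + 10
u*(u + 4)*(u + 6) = u^3 + 10*u^2 + 24*u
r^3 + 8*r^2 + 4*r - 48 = (r - 2)*(r + 4)*(r + 6)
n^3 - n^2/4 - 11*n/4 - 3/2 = (n - 2)*(n + 3/4)*(n + 1)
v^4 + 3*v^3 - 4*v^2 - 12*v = v*(v - 2)*(v + 2)*(v + 3)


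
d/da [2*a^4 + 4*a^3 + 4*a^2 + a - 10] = 8*a^3 + 12*a^2 + 8*a + 1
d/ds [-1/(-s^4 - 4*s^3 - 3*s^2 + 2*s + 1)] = 2*(-2*s^3 - 6*s^2 - 3*s + 1)/(s^4 + 4*s^3 + 3*s^2 - 2*s - 1)^2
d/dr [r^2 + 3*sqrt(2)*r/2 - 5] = 2*r + 3*sqrt(2)/2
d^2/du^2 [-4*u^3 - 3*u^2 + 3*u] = -24*u - 6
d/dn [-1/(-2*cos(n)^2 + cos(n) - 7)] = (4*cos(n) - 1)*sin(n)/(-cos(n) + cos(2*n) + 8)^2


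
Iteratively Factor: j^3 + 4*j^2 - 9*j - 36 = (j - 3)*(j^2 + 7*j + 12) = (j - 3)*(j + 3)*(j + 4)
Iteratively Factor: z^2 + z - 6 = (z + 3)*(z - 2)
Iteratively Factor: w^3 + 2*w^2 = (w)*(w^2 + 2*w) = w*(w + 2)*(w)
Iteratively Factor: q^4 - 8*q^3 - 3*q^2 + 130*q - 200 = (q - 5)*(q^3 - 3*q^2 - 18*q + 40) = (q - 5)*(q + 4)*(q^2 - 7*q + 10) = (q - 5)^2*(q + 4)*(q - 2)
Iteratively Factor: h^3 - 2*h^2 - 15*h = (h)*(h^2 - 2*h - 15) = h*(h - 5)*(h + 3)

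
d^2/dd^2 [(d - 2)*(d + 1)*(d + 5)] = 6*d + 8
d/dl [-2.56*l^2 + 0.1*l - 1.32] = 0.1 - 5.12*l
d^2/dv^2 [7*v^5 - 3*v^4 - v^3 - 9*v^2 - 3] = 140*v^3 - 36*v^2 - 6*v - 18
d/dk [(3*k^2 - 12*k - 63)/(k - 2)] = 3*(k^2 - 4*k + 29)/(k^2 - 4*k + 4)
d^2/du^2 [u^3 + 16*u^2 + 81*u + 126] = 6*u + 32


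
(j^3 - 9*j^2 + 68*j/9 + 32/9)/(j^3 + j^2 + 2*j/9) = (3*j^2 - 28*j + 32)/(j*(3*j + 2))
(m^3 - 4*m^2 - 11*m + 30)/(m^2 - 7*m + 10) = m + 3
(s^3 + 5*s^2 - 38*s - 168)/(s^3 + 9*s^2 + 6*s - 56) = (s - 6)/(s - 2)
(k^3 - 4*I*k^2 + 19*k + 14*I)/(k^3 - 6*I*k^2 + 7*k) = (k + 2*I)/k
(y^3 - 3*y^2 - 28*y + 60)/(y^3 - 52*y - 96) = (-y^3 + 3*y^2 + 28*y - 60)/(-y^3 + 52*y + 96)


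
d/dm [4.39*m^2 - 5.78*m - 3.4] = 8.78*m - 5.78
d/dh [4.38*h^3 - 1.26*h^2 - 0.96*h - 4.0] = 13.14*h^2 - 2.52*h - 0.96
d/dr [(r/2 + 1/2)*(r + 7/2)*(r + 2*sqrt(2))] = 3*r^2/2 + 2*sqrt(2)*r + 9*r/2 + 7/4 + 9*sqrt(2)/2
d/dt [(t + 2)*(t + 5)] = 2*t + 7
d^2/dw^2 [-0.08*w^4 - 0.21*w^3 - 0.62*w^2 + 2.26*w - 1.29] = -0.96*w^2 - 1.26*w - 1.24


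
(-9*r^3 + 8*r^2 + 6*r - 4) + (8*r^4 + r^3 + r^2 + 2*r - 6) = 8*r^4 - 8*r^3 + 9*r^2 + 8*r - 10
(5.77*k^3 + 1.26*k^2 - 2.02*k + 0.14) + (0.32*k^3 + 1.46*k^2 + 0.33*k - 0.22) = 6.09*k^3 + 2.72*k^2 - 1.69*k - 0.08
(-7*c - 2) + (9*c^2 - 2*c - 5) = 9*c^2 - 9*c - 7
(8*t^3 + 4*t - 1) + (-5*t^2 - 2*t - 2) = 8*t^3 - 5*t^2 + 2*t - 3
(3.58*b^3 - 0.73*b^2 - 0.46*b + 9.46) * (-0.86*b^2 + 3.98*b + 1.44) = -3.0788*b^5 + 14.8762*b^4 + 2.6454*b^3 - 11.0176*b^2 + 36.9884*b + 13.6224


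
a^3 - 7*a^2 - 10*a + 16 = (a - 8)*(a - 1)*(a + 2)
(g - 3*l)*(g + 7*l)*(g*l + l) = g^3*l + 4*g^2*l^2 + g^2*l - 21*g*l^3 + 4*g*l^2 - 21*l^3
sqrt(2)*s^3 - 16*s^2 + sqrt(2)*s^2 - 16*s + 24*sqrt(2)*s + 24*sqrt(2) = (s - 6*sqrt(2))*(s - 2*sqrt(2))*(sqrt(2)*s + sqrt(2))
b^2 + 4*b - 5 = (b - 1)*(b + 5)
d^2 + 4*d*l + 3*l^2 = (d + l)*(d + 3*l)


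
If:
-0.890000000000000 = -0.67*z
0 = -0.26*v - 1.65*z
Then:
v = -8.43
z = 1.33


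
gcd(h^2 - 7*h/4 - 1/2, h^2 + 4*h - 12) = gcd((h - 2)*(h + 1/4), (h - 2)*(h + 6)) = h - 2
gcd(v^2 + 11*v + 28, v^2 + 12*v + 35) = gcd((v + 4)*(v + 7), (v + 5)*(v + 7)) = v + 7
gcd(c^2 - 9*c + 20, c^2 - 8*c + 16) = c - 4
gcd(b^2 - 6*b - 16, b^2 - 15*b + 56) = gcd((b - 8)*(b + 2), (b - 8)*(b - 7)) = b - 8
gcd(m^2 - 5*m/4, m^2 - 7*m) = m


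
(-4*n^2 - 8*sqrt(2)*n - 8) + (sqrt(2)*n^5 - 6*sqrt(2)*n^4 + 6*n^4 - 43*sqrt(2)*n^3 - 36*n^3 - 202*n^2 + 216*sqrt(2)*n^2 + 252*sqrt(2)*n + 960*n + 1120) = sqrt(2)*n^5 - 6*sqrt(2)*n^4 + 6*n^4 - 43*sqrt(2)*n^3 - 36*n^3 - 206*n^2 + 216*sqrt(2)*n^2 + 244*sqrt(2)*n + 960*n + 1112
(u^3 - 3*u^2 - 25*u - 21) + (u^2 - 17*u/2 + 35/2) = u^3 - 2*u^2 - 67*u/2 - 7/2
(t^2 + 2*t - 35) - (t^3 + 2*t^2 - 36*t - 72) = -t^3 - t^2 + 38*t + 37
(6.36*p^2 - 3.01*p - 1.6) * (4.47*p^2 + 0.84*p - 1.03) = 28.4292*p^4 - 8.1123*p^3 - 16.2312*p^2 + 1.7563*p + 1.648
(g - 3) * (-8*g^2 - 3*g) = -8*g^3 + 21*g^2 + 9*g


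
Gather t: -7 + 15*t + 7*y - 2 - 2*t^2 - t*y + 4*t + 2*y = -2*t^2 + t*(19 - y) + 9*y - 9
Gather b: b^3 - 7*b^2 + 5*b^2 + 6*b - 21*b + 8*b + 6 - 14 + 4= b^3 - 2*b^2 - 7*b - 4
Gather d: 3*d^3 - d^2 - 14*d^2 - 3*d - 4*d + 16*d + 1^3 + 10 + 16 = 3*d^3 - 15*d^2 + 9*d + 27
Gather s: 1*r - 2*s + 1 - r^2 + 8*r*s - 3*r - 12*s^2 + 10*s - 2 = -r^2 - 2*r - 12*s^2 + s*(8*r + 8) - 1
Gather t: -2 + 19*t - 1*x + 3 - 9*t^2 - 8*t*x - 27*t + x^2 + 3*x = -9*t^2 + t*(-8*x - 8) + x^2 + 2*x + 1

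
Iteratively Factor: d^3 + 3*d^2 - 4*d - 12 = (d + 2)*(d^2 + d - 6) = (d + 2)*(d + 3)*(d - 2)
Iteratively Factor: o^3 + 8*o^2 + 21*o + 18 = (o + 2)*(o^2 + 6*o + 9) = (o + 2)*(o + 3)*(o + 3)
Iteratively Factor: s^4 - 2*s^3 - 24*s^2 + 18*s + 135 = (s + 3)*(s^3 - 5*s^2 - 9*s + 45) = (s - 3)*(s + 3)*(s^2 - 2*s - 15) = (s - 5)*(s - 3)*(s + 3)*(s + 3)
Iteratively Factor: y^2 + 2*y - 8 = (y + 4)*(y - 2)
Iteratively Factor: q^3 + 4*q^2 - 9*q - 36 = (q + 3)*(q^2 + q - 12) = (q - 3)*(q + 3)*(q + 4)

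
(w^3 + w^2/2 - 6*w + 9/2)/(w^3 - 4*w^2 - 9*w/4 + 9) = 2*(w^2 + 2*w - 3)/(2*w^2 - 5*w - 12)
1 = 1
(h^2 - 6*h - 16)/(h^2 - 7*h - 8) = (h + 2)/(h + 1)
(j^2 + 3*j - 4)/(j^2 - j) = (j + 4)/j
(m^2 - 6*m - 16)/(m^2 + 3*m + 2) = (m - 8)/(m + 1)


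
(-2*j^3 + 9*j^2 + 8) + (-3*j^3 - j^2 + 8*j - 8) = -5*j^3 + 8*j^2 + 8*j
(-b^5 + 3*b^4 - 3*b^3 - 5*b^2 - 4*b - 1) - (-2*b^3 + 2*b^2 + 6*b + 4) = -b^5 + 3*b^4 - b^3 - 7*b^2 - 10*b - 5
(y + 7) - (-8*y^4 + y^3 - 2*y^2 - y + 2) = 8*y^4 - y^3 + 2*y^2 + 2*y + 5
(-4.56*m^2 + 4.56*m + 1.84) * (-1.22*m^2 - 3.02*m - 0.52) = 5.5632*m^4 + 8.208*m^3 - 13.6448*m^2 - 7.928*m - 0.9568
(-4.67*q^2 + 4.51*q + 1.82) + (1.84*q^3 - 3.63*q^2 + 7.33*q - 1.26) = 1.84*q^3 - 8.3*q^2 + 11.84*q + 0.56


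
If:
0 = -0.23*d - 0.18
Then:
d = -0.78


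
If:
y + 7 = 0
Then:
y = -7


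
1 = 1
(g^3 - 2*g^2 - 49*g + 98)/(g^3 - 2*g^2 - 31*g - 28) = (g^2 + 5*g - 14)/(g^2 + 5*g + 4)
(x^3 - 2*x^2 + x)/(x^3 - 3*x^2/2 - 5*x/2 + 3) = 2*x*(x - 1)/(2*x^2 - x - 6)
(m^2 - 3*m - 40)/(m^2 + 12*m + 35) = (m - 8)/(m + 7)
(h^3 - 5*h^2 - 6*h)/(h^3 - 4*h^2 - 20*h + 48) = h*(h + 1)/(h^2 + 2*h - 8)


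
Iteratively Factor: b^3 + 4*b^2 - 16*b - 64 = (b - 4)*(b^2 + 8*b + 16) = (b - 4)*(b + 4)*(b + 4)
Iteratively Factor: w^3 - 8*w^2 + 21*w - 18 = (w - 2)*(w^2 - 6*w + 9) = (w - 3)*(w - 2)*(w - 3)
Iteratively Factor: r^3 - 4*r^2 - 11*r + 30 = (r - 5)*(r^2 + r - 6) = (r - 5)*(r + 3)*(r - 2)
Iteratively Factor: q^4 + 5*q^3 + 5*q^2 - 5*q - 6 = (q + 3)*(q^3 + 2*q^2 - q - 2) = (q + 1)*(q + 3)*(q^2 + q - 2) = (q + 1)*(q + 2)*(q + 3)*(q - 1)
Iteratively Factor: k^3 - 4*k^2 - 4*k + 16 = (k - 2)*(k^2 - 2*k - 8) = (k - 2)*(k + 2)*(k - 4)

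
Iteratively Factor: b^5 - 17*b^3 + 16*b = (b)*(b^4 - 17*b^2 + 16) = b*(b - 4)*(b^3 + 4*b^2 - b - 4) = b*(b - 4)*(b + 1)*(b^2 + 3*b - 4) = b*(b - 4)*(b + 1)*(b + 4)*(b - 1)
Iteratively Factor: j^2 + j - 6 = (j - 2)*(j + 3)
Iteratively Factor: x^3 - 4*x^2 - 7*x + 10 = (x - 1)*(x^2 - 3*x - 10) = (x - 1)*(x + 2)*(x - 5)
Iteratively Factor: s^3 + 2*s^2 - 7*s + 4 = (s - 1)*(s^2 + 3*s - 4) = (s - 1)*(s + 4)*(s - 1)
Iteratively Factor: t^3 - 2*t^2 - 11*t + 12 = (t - 1)*(t^2 - t - 12) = (t - 4)*(t - 1)*(t + 3)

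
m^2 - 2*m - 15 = (m - 5)*(m + 3)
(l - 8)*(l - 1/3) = l^2 - 25*l/3 + 8/3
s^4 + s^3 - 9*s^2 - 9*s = s*(s - 3)*(s + 1)*(s + 3)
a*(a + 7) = a^2 + 7*a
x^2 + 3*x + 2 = (x + 1)*(x + 2)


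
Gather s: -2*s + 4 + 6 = 10 - 2*s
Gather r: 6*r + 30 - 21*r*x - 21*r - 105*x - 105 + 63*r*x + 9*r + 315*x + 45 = r*(42*x - 6) + 210*x - 30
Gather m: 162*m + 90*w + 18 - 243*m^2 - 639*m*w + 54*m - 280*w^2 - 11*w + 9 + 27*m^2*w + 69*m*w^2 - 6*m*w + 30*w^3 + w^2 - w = m^2*(27*w - 243) + m*(69*w^2 - 645*w + 216) + 30*w^3 - 279*w^2 + 78*w + 27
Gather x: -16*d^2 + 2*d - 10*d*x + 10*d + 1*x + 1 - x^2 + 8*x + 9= -16*d^2 + 12*d - x^2 + x*(9 - 10*d) + 10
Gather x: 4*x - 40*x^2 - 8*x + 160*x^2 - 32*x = 120*x^2 - 36*x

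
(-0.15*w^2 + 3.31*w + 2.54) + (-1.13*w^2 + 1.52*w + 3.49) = -1.28*w^2 + 4.83*w + 6.03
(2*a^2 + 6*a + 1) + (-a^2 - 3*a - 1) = a^2 + 3*a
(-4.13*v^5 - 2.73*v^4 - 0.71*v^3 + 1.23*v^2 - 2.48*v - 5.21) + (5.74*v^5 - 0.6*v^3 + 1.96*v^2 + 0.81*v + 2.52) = 1.61*v^5 - 2.73*v^4 - 1.31*v^3 + 3.19*v^2 - 1.67*v - 2.69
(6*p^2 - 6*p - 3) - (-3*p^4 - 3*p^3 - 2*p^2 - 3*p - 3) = 3*p^4 + 3*p^3 + 8*p^2 - 3*p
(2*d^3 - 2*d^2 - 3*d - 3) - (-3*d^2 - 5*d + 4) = 2*d^3 + d^2 + 2*d - 7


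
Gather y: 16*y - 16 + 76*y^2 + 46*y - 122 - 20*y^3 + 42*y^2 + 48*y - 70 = -20*y^3 + 118*y^2 + 110*y - 208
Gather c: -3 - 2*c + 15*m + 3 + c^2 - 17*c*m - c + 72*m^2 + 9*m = c^2 + c*(-17*m - 3) + 72*m^2 + 24*m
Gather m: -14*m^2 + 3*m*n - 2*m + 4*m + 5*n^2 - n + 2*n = -14*m^2 + m*(3*n + 2) + 5*n^2 + n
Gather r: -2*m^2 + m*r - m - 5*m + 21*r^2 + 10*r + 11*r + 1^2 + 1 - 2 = -2*m^2 - 6*m + 21*r^2 + r*(m + 21)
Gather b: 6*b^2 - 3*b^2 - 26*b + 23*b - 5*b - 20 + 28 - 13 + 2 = 3*b^2 - 8*b - 3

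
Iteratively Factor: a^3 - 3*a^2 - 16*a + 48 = (a - 3)*(a^2 - 16) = (a - 4)*(a - 3)*(a + 4)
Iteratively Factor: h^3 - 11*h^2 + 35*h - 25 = (h - 5)*(h^2 - 6*h + 5) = (h - 5)^2*(h - 1)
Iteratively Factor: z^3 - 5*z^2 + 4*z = (z - 1)*(z^2 - 4*z) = z*(z - 1)*(z - 4)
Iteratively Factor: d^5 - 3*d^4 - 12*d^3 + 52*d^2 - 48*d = (d - 2)*(d^4 - d^3 - 14*d^2 + 24*d) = (d - 2)^2*(d^3 + d^2 - 12*d) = (d - 2)^2*(d + 4)*(d^2 - 3*d) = (d - 3)*(d - 2)^2*(d + 4)*(d)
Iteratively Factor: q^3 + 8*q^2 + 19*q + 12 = (q + 1)*(q^2 + 7*q + 12) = (q + 1)*(q + 3)*(q + 4)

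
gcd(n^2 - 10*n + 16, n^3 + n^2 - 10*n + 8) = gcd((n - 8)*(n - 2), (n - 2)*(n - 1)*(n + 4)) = n - 2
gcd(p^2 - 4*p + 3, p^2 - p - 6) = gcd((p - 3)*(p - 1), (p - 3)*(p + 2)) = p - 3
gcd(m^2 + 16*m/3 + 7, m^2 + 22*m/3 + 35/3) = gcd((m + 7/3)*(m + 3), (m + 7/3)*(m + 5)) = m + 7/3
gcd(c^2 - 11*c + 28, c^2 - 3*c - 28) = c - 7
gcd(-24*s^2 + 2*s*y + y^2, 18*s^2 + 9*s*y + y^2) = 6*s + y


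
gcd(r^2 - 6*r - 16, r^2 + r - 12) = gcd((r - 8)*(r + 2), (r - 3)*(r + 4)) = 1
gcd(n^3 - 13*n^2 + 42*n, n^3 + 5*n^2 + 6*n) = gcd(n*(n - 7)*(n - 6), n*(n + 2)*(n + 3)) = n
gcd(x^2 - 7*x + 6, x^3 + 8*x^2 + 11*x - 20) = x - 1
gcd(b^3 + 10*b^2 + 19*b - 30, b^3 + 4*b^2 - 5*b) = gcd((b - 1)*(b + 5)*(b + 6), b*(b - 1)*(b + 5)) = b^2 + 4*b - 5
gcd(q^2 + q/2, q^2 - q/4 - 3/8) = q + 1/2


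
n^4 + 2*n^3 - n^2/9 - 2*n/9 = n*(n - 1/3)*(n + 1/3)*(n + 2)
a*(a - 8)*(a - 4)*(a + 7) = a^4 - 5*a^3 - 52*a^2 + 224*a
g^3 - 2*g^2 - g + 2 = (g - 2)*(g - 1)*(g + 1)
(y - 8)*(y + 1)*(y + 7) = y^3 - 57*y - 56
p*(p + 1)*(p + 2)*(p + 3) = p^4 + 6*p^3 + 11*p^2 + 6*p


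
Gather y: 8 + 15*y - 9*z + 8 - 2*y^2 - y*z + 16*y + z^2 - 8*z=-2*y^2 + y*(31 - z) + z^2 - 17*z + 16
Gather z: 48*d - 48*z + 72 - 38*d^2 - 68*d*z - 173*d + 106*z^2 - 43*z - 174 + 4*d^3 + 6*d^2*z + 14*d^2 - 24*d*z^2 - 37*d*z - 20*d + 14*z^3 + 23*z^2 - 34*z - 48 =4*d^3 - 24*d^2 - 145*d + 14*z^3 + z^2*(129 - 24*d) + z*(6*d^2 - 105*d - 125) - 150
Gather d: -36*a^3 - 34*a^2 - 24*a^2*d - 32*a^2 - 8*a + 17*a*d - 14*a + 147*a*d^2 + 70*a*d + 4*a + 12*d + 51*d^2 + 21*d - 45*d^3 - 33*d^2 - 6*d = -36*a^3 - 66*a^2 - 18*a - 45*d^3 + d^2*(147*a + 18) + d*(-24*a^2 + 87*a + 27)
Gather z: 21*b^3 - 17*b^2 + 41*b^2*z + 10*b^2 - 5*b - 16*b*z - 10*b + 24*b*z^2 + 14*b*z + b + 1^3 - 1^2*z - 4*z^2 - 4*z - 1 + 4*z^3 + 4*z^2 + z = 21*b^3 - 7*b^2 + 24*b*z^2 - 14*b + 4*z^3 + z*(41*b^2 - 2*b - 4)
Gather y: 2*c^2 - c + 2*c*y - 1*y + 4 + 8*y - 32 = 2*c^2 - c + y*(2*c + 7) - 28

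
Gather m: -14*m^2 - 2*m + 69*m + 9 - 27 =-14*m^2 + 67*m - 18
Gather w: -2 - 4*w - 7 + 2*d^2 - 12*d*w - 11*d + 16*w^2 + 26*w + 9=2*d^2 - 11*d + 16*w^2 + w*(22 - 12*d)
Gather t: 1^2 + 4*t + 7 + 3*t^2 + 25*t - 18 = 3*t^2 + 29*t - 10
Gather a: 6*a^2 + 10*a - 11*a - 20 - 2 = 6*a^2 - a - 22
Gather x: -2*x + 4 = 4 - 2*x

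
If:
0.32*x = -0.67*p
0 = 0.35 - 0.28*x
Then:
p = -0.60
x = 1.25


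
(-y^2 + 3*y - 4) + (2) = -y^2 + 3*y - 2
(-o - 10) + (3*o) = 2*o - 10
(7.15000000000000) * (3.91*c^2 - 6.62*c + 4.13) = 27.9565*c^2 - 47.333*c + 29.5295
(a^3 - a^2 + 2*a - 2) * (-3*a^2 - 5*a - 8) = -3*a^5 - 2*a^4 - 9*a^3 + 4*a^2 - 6*a + 16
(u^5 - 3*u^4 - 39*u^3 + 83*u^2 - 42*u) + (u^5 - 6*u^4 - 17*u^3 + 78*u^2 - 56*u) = 2*u^5 - 9*u^4 - 56*u^3 + 161*u^2 - 98*u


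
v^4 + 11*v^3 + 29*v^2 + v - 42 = (v - 1)*(v + 2)*(v + 3)*(v + 7)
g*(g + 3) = g^2 + 3*g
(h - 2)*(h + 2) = h^2 - 4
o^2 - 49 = (o - 7)*(o + 7)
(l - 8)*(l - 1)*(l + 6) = l^3 - 3*l^2 - 46*l + 48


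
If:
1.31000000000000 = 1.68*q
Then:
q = 0.78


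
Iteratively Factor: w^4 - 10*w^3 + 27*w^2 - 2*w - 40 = (w - 4)*(w^3 - 6*w^2 + 3*w + 10) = (w - 4)*(w - 2)*(w^2 - 4*w - 5) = (w - 5)*(w - 4)*(w - 2)*(w + 1)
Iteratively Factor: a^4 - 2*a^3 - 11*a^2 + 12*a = (a - 1)*(a^3 - a^2 - 12*a) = (a - 4)*(a - 1)*(a^2 + 3*a) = a*(a - 4)*(a - 1)*(a + 3)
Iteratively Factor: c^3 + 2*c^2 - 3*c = (c - 1)*(c^2 + 3*c) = (c - 1)*(c + 3)*(c)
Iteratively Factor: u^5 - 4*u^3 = (u)*(u^4 - 4*u^2) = u^2*(u^3 - 4*u) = u^2*(u - 2)*(u^2 + 2*u) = u^2*(u - 2)*(u + 2)*(u)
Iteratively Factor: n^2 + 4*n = (n + 4)*(n)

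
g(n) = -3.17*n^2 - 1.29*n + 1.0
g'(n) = -6.34*n - 1.29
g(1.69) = -10.23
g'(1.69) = -12.00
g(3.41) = -40.26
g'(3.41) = -22.91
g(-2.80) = -20.24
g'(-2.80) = 16.46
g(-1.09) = -1.36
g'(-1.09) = 5.62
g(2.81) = -27.66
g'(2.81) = -19.11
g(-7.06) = -147.90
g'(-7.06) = 43.47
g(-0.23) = 1.13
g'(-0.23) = 0.17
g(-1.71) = -6.06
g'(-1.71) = 9.55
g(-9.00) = -244.16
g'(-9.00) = 55.77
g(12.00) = -470.96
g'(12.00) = -77.37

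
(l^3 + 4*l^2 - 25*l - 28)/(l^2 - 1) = (l^2 + 3*l - 28)/(l - 1)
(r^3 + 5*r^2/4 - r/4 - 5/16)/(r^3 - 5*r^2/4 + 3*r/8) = (8*r^2 + 14*r + 5)/(2*r*(4*r - 3))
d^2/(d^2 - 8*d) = d/(d - 8)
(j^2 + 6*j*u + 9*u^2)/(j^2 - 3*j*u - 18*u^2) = (-j - 3*u)/(-j + 6*u)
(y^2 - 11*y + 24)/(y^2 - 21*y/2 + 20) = 2*(y - 3)/(2*y - 5)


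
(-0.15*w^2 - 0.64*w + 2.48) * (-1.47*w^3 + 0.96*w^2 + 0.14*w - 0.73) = 0.2205*w^5 + 0.7968*w^4 - 4.281*w^3 + 2.4007*w^2 + 0.8144*w - 1.8104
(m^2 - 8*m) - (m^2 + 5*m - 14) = 14 - 13*m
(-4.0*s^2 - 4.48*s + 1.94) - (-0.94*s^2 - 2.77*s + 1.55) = -3.06*s^2 - 1.71*s + 0.39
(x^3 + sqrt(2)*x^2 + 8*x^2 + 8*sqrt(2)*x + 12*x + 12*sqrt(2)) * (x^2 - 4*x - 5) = x^5 + sqrt(2)*x^4 + 4*x^4 - 25*x^3 + 4*sqrt(2)*x^3 - 88*x^2 - 25*sqrt(2)*x^2 - 88*sqrt(2)*x - 60*x - 60*sqrt(2)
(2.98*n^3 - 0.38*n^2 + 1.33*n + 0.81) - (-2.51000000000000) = 2.98*n^3 - 0.38*n^2 + 1.33*n + 3.32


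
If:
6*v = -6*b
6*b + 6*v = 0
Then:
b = -v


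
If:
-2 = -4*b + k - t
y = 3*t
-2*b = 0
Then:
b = 0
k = y/3 - 2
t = y/3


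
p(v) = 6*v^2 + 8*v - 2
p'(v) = 12*v + 8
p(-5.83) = 155.29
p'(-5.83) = -61.96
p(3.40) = 94.56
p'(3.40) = 48.80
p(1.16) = 15.35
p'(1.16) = 21.92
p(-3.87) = 56.90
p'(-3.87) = -38.44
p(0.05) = -1.58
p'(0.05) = 8.60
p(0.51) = 3.64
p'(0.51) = 14.12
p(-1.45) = -0.98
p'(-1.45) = -9.40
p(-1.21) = -2.90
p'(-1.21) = -6.52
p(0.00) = -2.00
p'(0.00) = 8.00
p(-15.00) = 1228.00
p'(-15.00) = -172.00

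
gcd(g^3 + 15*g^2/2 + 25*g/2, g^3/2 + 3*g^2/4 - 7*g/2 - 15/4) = 1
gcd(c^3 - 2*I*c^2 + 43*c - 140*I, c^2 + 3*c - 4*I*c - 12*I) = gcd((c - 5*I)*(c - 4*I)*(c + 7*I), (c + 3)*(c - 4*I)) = c - 4*I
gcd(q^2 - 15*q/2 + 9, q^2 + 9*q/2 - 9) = q - 3/2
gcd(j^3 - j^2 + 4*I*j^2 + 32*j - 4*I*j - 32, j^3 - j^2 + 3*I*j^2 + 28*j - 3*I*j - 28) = j^2 + j*(-1 - 4*I) + 4*I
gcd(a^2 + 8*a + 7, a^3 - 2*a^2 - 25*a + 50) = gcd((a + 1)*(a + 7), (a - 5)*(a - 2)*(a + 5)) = 1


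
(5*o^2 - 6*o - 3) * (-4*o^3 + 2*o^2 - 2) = -20*o^5 + 34*o^4 - 16*o^2 + 12*o + 6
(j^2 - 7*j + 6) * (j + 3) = j^3 - 4*j^2 - 15*j + 18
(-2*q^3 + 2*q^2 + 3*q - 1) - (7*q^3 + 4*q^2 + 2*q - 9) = -9*q^3 - 2*q^2 + q + 8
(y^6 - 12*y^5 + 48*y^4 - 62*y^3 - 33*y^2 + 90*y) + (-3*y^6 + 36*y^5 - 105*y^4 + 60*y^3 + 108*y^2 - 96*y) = -2*y^6 + 24*y^5 - 57*y^4 - 2*y^3 + 75*y^2 - 6*y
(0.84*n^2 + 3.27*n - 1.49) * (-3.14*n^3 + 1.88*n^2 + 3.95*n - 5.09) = -2.6376*n^5 - 8.6886*n^4 + 14.1442*n^3 + 5.8397*n^2 - 22.5298*n + 7.5841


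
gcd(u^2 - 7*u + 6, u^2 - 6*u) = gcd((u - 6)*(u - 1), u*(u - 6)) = u - 6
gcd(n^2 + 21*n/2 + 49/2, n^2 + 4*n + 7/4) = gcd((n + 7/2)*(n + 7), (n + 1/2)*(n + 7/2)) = n + 7/2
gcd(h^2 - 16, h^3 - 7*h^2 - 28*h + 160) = h - 4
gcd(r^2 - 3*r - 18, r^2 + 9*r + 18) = r + 3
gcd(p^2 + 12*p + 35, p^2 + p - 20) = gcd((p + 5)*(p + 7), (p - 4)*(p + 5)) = p + 5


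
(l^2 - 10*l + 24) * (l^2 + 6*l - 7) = l^4 - 4*l^3 - 43*l^2 + 214*l - 168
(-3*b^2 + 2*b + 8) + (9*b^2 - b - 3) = 6*b^2 + b + 5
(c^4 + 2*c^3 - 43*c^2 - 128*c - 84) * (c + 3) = c^5 + 5*c^4 - 37*c^3 - 257*c^2 - 468*c - 252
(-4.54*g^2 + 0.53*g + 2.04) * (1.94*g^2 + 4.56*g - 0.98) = -8.8076*g^4 - 19.6742*g^3 + 10.8236*g^2 + 8.783*g - 1.9992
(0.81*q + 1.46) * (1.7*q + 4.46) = 1.377*q^2 + 6.0946*q + 6.5116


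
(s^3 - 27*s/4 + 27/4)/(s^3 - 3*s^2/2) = 1 + 3/(2*s) - 9/(2*s^2)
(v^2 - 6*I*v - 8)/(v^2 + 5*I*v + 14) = (v - 4*I)/(v + 7*I)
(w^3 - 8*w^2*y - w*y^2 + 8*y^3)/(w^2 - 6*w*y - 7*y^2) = (-w^2 + 9*w*y - 8*y^2)/(-w + 7*y)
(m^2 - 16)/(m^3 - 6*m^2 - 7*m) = (16 - m^2)/(m*(-m^2 + 6*m + 7))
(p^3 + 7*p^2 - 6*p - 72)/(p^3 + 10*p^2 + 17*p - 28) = (p^2 + 3*p - 18)/(p^2 + 6*p - 7)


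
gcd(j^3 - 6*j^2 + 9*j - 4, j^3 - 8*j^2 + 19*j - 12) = j^2 - 5*j + 4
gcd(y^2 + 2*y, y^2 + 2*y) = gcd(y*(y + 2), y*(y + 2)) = y^2 + 2*y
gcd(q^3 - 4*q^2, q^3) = q^2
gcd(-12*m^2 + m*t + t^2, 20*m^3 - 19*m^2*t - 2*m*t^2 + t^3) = 4*m + t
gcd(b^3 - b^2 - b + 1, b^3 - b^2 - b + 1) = b^3 - b^2 - b + 1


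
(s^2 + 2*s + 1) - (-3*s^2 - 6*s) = 4*s^2 + 8*s + 1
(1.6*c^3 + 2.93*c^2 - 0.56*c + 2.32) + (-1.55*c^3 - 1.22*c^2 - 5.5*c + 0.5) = 0.05*c^3 + 1.71*c^2 - 6.06*c + 2.82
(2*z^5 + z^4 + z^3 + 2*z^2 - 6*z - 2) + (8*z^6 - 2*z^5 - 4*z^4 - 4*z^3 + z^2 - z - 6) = 8*z^6 - 3*z^4 - 3*z^3 + 3*z^2 - 7*z - 8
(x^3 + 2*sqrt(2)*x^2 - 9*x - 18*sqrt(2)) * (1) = x^3 + 2*sqrt(2)*x^2 - 9*x - 18*sqrt(2)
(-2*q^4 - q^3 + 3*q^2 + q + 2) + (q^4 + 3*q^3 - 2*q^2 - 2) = -q^4 + 2*q^3 + q^2 + q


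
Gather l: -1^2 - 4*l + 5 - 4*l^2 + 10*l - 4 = -4*l^2 + 6*l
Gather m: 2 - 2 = 0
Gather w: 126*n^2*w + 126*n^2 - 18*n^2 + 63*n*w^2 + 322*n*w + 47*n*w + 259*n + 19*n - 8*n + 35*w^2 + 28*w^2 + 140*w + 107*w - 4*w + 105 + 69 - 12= 108*n^2 + 270*n + w^2*(63*n + 63) + w*(126*n^2 + 369*n + 243) + 162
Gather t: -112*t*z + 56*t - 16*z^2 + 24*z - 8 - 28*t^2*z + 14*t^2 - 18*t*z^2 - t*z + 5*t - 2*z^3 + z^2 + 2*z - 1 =t^2*(14 - 28*z) + t*(-18*z^2 - 113*z + 61) - 2*z^3 - 15*z^2 + 26*z - 9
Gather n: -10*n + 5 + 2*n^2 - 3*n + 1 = 2*n^2 - 13*n + 6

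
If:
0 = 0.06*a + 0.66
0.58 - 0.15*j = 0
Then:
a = -11.00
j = 3.87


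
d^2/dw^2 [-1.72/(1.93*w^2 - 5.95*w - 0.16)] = (-12.813656*w^2 + 39.50324*w + 1.72*(3.86*w - 5.95)*(7.72*w - 11.9) + 1.062272)/(-1.93*w^2 + 5.95*w + 0.16)^3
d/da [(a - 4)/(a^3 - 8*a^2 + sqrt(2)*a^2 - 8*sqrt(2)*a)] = (a*(a^2 - 8*a + sqrt(2)*a - 8*sqrt(2)) - (a - 4)*(3*a^2 - 16*a + 2*sqrt(2)*a - 8*sqrt(2)))/(a^2*(a^2 - 8*a + sqrt(2)*a - 8*sqrt(2))^2)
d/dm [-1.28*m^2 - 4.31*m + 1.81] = -2.56*m - 4.31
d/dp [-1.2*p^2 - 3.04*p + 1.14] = -2.4*p - 3.04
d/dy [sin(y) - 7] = cos(y)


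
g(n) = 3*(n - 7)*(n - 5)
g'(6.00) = 0.00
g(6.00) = -3.00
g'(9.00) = 18.00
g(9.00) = 24.00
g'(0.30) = -34.20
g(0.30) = 94.47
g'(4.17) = -10.98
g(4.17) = 7.05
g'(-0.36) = -38.16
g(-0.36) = 118.35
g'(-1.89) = -47.34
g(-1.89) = 183.76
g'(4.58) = -8.52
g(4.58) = 3.05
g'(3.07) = -17.58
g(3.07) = 22.75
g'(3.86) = -12.84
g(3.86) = 10.74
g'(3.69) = -13.86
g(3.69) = 13.01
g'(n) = 6*n - 36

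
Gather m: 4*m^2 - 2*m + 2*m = 4*m^2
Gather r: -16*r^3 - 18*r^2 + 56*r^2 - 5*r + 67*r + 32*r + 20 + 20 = -16*r^3 + 38*r^2 + 94*r + 40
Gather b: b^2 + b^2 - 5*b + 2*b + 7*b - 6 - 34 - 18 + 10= 2*b^2 + 4*b - 48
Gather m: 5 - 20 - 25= -40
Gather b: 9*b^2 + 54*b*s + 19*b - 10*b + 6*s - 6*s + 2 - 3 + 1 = 9*b^2 + b*(54*s + 9)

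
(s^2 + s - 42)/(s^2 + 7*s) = (s - 6)/s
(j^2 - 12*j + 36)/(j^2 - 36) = (j - 6)/(j + 6)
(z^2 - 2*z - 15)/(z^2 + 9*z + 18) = (z - 5)/(z + 6)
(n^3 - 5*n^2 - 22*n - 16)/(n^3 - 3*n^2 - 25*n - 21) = (n^2 - 6*n - 16)/(n^2 - 4*n - 21)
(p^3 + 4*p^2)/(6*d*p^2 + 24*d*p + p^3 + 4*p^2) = p/(6*d + p)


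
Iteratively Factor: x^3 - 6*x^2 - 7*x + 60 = (x + 3)*(x^2 - 9*x + 20) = (x - 4)*(x + 3)*(x - 5)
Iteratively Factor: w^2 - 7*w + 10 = (w - 5)*(w - 2)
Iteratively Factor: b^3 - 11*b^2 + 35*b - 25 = (b - 1)*(b^2 - 10*b + 25) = (b - 5)*(b - 1)*(b - 5)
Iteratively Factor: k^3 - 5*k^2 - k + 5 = (k - 1)*(k^2 - 4*k - 5) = (k - 5)*(k - 1)*(k + 1)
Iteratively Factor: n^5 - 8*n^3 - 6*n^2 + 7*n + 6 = (n + 2)*(n^4 - 2*n^3 - 4*n^2 + 2*n + 3) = (n - 1)*(n + 2)*(n^3 - n^2 - 5*n - 3) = (n - 3)*(n - 1)*(n + 2)*(n^2 + 2*n + 1) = (n - 3)*(n - 1)*(n + 1)*(n + 2)*(n + 1)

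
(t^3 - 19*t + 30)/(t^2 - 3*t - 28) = (-t^3 + 19*t - 30)/(-t^2 + 3*t + 28)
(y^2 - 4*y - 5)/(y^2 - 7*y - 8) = (y - 5)/(y - 8)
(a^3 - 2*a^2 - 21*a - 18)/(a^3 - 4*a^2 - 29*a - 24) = (a - 6)/(a - 8)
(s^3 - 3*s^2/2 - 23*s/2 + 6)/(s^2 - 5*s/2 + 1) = (s^2 - s - 12)/(s - 2)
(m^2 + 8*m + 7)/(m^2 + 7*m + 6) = (m + 7)/(m + 6)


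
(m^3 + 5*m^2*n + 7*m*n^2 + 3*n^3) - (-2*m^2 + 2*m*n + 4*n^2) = m^3 + 5*m^2*n + 2*m^2 + 7*m*n^2 - 2*m*n + 3*n^3 - 4*n^2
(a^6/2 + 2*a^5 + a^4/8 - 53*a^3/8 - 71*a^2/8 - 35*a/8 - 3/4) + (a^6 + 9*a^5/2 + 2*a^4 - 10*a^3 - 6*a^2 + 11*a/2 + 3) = 3*a^6/2 + 13*a^5/2 + 17*a^4/8 - 133*a^3/8 - 119*a^2/8 + 9*a/8 + 9/4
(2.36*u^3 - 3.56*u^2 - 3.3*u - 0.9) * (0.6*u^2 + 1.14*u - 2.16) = 1.416*u^5 + 0.554399999999999*u^4 - 11.136*u^3 + 3.3876*u^2 + 6.102*u + 1.944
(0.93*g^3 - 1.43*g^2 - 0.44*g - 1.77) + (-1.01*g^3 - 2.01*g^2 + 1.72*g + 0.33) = -0.08*g^3 - 3.44*g^2 + 1.28*g - 1.44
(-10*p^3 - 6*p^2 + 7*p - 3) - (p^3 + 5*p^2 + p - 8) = -11*p^3 - 11*p^2 + 6*p + 5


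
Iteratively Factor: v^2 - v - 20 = (v - 5)*(v + 4)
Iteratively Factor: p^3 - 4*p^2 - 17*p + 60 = (p + 4)*(p^2 - 8*p + 15) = (p - 5)*(p + 4)*(p - 3)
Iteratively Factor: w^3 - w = (w)*(w^2 - 1) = w*(w + 1)*(w - 1)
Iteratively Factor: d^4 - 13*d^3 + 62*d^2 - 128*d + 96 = (d - 2)*(d^3 - 11*d^2 + 40*d - 48) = (d - 3)*(d - 2)*(d^2 - 8*d + 16) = (d - 4)*(d - 3)*(d - 2)*(d - 4)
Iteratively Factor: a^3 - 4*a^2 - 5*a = (a - 5)*(a^2 + a) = (a - 5)*(a + 1)*(a)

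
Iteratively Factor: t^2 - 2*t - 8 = (t - 4)*(t + 2)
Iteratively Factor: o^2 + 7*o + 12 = (o + 4)*(o + 3)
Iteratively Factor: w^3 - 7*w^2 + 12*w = (w - 4)*(w^2 - 3*w) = (w - 4)*(w - 3)*(w)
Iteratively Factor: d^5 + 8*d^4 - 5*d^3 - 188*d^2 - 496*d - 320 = (d + 4)*(d^4 + 4*d^3 - 21*d^2 - 104*d - 80) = (d - 5)*(d + 4)*(d^3 + 9*d^2 + 24*d + 16) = (d - 5)*(d + 4)^2*(d^2 + 5*d + 4) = (d - 5)*(d + 1)*(d + 4)^2*(d + 4)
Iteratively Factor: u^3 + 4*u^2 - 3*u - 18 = (u + 3)*(u^2 + u - 6) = (u - 2)*(u + 3)*(u + 3)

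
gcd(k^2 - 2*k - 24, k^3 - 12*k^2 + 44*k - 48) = k - 6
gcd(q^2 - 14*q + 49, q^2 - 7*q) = q - 7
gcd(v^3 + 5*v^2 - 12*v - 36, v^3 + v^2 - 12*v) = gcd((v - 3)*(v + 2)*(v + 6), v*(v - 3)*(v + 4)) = v - 3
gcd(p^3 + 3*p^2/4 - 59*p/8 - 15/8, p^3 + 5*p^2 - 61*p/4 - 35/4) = p - 5/2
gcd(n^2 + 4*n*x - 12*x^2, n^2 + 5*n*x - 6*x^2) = n + 6*x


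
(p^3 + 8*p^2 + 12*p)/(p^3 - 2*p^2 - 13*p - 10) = p*(p + 6)/(p^2 - 4*p - 5)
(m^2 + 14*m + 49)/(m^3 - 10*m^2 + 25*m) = (m^2 + 14*m + 49)/(m*(m^2 - 10*m + 25))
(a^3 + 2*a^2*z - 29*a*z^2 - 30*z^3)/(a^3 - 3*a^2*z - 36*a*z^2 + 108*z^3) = (a^2 - 4*a*z - 5*z^2)/(a^2 - 9*a*z + 18*z^2)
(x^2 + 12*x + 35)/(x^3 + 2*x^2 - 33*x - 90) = (x + 7)/(x^2 - 3*x - 18)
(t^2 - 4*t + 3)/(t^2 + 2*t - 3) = (t - 3)/(t + 3)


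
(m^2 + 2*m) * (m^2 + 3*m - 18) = m^4 + 5*m^3 - 12*m^2 - 36*m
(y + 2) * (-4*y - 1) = -4*y^2 - 9*y - 2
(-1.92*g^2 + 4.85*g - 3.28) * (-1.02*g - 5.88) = 1.9584*g^3 + 6.3426*g^2 - 25.1724*g + 19.2864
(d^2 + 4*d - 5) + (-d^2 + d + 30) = 5*d + 25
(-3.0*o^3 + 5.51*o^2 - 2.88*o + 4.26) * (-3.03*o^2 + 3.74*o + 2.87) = 9.09*o^5 - 27.9153*o^4 + 20.7238*o^3 - 7.8653*o^2 + 7.6668*o + 12.2262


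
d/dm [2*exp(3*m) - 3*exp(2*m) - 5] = 6*(exp(m) - 1)*exp(2*m)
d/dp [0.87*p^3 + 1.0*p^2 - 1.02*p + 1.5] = 2.61*p^2 + 2.0*p - 1.02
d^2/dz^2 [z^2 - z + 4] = 2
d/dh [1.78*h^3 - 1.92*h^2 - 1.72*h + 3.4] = 5.34*h^2 - 3.84*h - 1.72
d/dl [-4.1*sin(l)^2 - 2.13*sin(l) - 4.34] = -(8.2*sin(l) + 2.13)*cos(l)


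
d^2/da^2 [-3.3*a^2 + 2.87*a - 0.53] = -6.60000000000000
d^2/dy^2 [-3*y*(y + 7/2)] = -6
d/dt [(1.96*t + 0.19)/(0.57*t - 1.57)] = (5.001235 - 1.815735*t)/(0.57*t - 1.57)^3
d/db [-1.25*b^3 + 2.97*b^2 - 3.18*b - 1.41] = -3.75*b^2 + 5.94*b - 3.18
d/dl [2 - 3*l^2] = -6*l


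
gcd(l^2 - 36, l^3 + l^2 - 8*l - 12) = 1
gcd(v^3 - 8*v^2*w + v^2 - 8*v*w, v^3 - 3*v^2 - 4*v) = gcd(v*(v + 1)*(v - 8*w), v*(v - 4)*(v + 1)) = v^2 + v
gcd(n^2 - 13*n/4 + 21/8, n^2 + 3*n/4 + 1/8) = 1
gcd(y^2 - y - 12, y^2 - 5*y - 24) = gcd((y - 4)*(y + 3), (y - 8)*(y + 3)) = y + 3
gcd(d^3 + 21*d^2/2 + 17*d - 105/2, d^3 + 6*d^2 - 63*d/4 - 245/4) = d + 7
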